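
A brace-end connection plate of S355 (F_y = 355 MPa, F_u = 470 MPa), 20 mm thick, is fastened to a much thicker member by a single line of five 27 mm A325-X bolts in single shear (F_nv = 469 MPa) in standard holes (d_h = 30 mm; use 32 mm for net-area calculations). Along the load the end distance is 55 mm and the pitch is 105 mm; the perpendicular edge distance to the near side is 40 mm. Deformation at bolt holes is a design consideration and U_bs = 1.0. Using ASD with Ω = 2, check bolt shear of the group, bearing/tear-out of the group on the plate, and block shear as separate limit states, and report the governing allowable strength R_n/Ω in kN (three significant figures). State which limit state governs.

Bolt shear: A_b = π·27²/4 = 572.6 mm²; R_n = 469 × 572.6 × 5 × 1 / 1000 = 1343 kN → 1343 / 2 = 671 kN.
Bearing: edge l_c = 40, r_n = 451.2 kN; interior l_c = 75, r_n = 609.1 kN; R_n = 451.2 + 4·609.1 = 2888 kN → 1440 kN.
Block shear: A_gv = 9500, A_nv = 6620, A_nt = 480 mm²; R_n = min(0.6F_uA_nv, 0.6F_yA_gv) + U_bs·F_u·A_nt = 2092 kN → 1050 kN.
Bolt shear governs: 671 kN.

671 kN (bolt shear governs)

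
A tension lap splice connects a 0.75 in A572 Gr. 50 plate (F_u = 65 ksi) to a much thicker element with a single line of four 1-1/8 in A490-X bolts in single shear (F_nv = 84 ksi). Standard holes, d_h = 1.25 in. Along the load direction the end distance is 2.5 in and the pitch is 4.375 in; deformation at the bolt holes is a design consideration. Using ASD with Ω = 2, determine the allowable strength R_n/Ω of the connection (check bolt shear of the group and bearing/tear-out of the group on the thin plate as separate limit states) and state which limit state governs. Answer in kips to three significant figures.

Bolt shear: A_b = π·1.125²/4 = 0.994 in²; R_n = 84 × 0.994 × 4 × 1 = 334 kips → 334 / 2 = 167 kips.
Bearing (1.2 l_c t F_u ≤ 2.4 d t F_u): upper limit = 2.4·1.125·0.75·65 = 131.6 kips.
  Edge l_c = 2.5 − 1.25/2 = 1.875 → r_n = 109.7 kips; interior l_c = 4.375 − 1.25 = 3.125 → r_n = 131.6 kips.
  R_n,bearing = 1·109.7 + 3·131.6 = 504.6 kips → 504.6 / 2 = 252 kips.
Bolt shear governs: 167 kips.

167 kips (bolt shear governs)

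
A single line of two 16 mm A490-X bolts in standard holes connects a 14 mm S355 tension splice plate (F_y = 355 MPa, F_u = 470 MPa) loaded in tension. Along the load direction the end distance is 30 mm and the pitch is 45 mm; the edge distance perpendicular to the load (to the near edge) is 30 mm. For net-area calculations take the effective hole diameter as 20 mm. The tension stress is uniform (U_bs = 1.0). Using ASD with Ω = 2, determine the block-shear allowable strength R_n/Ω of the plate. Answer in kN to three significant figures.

Shear plane L_v = 30 + 1·45 = 75 mm; A_gv = 75 × 14 = 1050 mm².
A_nv = (75 − 1.5·20) × 14 = 630 mm².
A_nt = (30 − 0.5·20) × 14 = 280 mm².
0.6 F_u A_nv = 177.7 kN; 0.6 F_y A_gv = 223.7 kN → shear rupture governs the shear term.
R_n = 177.7 + 1.0 × 470 × 280 / 1000 = 309.3 kN.
Allowable strength R_n/Ω = 309.3 / 2 = 155 kN.

155 kN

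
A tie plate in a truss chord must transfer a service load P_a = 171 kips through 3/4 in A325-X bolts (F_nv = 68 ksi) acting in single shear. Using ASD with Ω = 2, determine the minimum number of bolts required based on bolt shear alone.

A_b = π·0.75²/4 = 0.4418 in².
Per-bolt allowable strength R_n/Ω = 68 × 0.4418 × 1 / 2 = 15.02 kips.
n ≥ 171 / 15.02 = 11.38 → use 12 bolts.

12 bolts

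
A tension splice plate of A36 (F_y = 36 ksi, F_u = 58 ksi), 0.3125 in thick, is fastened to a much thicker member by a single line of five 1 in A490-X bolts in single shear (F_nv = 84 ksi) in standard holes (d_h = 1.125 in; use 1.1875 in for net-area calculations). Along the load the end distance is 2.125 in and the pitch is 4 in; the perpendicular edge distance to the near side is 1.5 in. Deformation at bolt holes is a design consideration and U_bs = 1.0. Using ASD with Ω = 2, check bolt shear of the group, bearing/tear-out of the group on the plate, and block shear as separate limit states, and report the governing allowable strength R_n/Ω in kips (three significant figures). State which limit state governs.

Bolt shear: A_b = π·1²/4 = 0.7854 in²; R_n = 84 × 0.7854 × 5 × 1 = 329.9 kips → 329.9 / 2 = 165 kips.
Bearing: edge l_c = 1.562, r_n = 33.98 kips; interior l_c = 2.875, r_n = 43.5 kips; R_n = 33.98 + 4·43.5 = 208 kips → 104 kips.
Block shear: A_gv = 5.664, A_nv = 3.994, A_nt = 0.2832 in²; R_n = min(0.6F_uA_nv, 0.6F_yA_gv) + U_bs·F_u·A_nt = 138.8 kips → 69.4 kips.
Block shear governs: 69.4 kips.

69.4 kips (block shear governs)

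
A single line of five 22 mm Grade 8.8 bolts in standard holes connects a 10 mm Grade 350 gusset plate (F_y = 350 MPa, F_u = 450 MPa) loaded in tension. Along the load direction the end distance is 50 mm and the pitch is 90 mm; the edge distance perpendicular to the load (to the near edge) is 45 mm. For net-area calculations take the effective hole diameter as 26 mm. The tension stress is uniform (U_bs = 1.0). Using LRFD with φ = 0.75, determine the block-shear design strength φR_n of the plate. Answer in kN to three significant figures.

701 kN

Shear plane L_v = 50 + 4·90 = 410 mm; A_gv = 410 × 10 = 4100 mm².
A_nv = (410 − 4.5·26) × 10 = 2930 mm².
A_nt = (45 − 0.5·26) × 10 = 320 mm².
0.6 F_u A_nv = 791.1 kN; 0.6 F_y A_gv = 861 kN → shear rupture governs the shear term.
R_n = 791.1 + 1.0 × 450 × 320 / 1000 = 935.1 kN.
Design strength φR_n = 0.75 × 935.1 = 701 kN.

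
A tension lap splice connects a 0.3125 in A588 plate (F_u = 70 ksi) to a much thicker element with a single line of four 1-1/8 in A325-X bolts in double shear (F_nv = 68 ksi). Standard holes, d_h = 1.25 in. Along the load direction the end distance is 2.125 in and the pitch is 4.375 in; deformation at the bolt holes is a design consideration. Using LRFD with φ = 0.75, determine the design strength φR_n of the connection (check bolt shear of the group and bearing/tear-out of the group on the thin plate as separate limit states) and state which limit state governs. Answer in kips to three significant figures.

162 kips (bearing governs)

Bolt shear: A_b = π·1.125²/4 = 0.994 in²; R_n = 68 × 0.994 × 4 × 2 = 540.7 kips → 0.75 × 540.7 = 406 kips.
Bearing (1.2 l_c t F_u ≤ 2.4 d t F_u): upper limit = 2.4·1.125·0.3125·70 = 59.06 kips.
  Edge l_c = 2.125 − 1.25/2 = 1.5 → r_n = 39.38 kips; interior l_c = 4.375 − 1.25 = 3.125 → r_n = 59.06 kips.
  R_n,bearing = 1·39.38 + 3·59.06 = 216.6 kips → 0.75 × 216.6 = 162 kips.
Bearing governs: 162 kips.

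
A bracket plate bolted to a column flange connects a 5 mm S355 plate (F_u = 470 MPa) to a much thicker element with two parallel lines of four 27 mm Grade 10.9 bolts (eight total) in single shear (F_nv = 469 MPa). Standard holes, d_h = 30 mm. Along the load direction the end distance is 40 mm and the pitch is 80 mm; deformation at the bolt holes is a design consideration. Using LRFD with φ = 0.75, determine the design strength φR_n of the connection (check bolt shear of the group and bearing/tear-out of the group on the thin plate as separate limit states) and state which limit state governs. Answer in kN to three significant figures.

740 kN (bearing governs)

Bolt shear: A_b = π·27²/4 = 572.6 mm²; R_n = 469 × 572.6 × 8 × 1 / 1000 = 2148 kN → 0.75 × 2148 = 1610 kN.
Bearing (1.2 l_c t F_u ≤ 2.4 d t F_u): upper limit = 2.4·27·5·470 / 1000 = 152.3 kN.
  Edge l_c = 40 − 30/2 = 25 → r_n = 70.5 kN; interior l_c = 80 − 30 = 50 → r_n = 141 kN.
  R_n,bearing = 2·70.5 + 6·141 = 987 kN → 0.75 × 987 = 740 kN.
Bearing governs: 740 kN.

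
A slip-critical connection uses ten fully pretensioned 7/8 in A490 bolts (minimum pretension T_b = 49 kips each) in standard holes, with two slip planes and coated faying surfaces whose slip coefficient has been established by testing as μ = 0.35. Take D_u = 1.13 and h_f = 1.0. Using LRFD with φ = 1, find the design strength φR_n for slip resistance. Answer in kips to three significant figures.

R_n = μ · D_u · h_f · T_b · n_s · n_b = 0.35 × 1.13 × 1.0 × 49 × 2 × 10 = 387.6 kips.
Design strength φR_n = 1 × 387.6 = 388 kips.

388 kips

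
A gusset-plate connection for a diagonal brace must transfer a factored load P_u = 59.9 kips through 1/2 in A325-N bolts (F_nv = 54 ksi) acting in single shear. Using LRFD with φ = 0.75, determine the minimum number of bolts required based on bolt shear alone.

8 bolts

A_b = π·0.5²/4 = 0.1963 in².
Per-bolt design strength φR_n = 0.75 × 54 × 0.1963 × 1 = 7.952 kips.
n ≥ 59.9 / 7.952 = 7.533 → use 8 bolts.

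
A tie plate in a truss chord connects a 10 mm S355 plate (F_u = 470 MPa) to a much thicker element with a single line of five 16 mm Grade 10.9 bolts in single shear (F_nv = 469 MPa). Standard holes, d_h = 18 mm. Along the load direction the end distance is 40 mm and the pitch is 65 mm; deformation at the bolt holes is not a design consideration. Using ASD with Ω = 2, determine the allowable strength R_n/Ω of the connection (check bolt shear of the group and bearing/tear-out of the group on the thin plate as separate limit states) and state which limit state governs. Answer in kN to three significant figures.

236 kN (bolt shear governs)

Bolt shear: A_b = π·16²/4 = 201.1 mm²; R_n = 469 × 201.1 × 5 × 1 / 1000 = 471.5 kN → 471.5 / 2 = 236 kN.
Bearing (1.5 l_c t F_u ≤ 3.0 d t F_u): upper limit = 3.0·16·10·470 / 1000 = 225.6 kN.
  Edge l_c = 40 − 18/2 = 31 → r_n = 218.6 kN; interior l_c = 65 − 18 = 47 → r_n = 225.6 kN.
  R_n,bearing = 1·218.6 + 4·225.6 = 1121 kN → 1121 / 2 = 560 kN.
Bolt shear governs: 236 kN.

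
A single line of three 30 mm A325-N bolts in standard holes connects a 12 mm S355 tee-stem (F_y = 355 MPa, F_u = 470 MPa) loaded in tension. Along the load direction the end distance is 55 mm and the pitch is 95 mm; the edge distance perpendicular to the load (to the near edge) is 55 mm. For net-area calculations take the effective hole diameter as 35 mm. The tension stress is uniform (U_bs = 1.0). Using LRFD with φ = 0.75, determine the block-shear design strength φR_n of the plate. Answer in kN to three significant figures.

558 kN

Shear plane L_v = 55 + 2·95 = 245 mm; A_gv = 245 × 12 = 2940 mm².
A_nv = (245 − 2.5·35) × 12 = 1890 mm².
A_nt = (55 − 0.5·35) × 12 = 450 mm².
0.6 F_u A_nv = 533 kN; 0.6 F_y A_gv = 626.2 kN → shear rupture governs the shear term.
R_n = 533 + 1.0 × 470 × 450 / 1000 = 744.5 kN.
Design strength φR_n = 0.75 × 744.5 = 558 kN.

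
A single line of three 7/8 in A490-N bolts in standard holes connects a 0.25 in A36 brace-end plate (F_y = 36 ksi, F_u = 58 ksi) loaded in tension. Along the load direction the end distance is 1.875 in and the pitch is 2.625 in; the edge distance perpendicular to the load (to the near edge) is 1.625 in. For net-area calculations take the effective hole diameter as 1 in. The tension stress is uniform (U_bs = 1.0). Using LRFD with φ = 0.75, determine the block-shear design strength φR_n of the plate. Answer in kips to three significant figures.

Shear plane L_v = 1.875 + 2·2.625 = 7.125 in; A_gv = 7.125 × 0.25 = 1.781 in².
A_nv = (7.125 − 2.5·1) × 0.25 = 1.156 in².
A_nt = (1.625 − 0.5·1) × 0.25 = 0.2812 in².
0.6 F_u A_nv = 40.24 kips; 0.6 F_y A_gv = 38.47 kips → shear yielding governs the shear term.
R_n = 38.47 + 1.0 × 58 × 0.2812 = 54.79 kips.
Design strength φR_n = 0.75 × 54.79 = 41.1 kips.

41.1 kips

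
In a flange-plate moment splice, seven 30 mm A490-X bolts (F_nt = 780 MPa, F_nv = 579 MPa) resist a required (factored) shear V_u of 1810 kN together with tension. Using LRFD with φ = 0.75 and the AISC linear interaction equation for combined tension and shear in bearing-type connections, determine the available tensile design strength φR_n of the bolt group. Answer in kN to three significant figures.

A_b = π·30²/4 = 706.9 mm²; f_rv = 1810 × 1000 / (7 × 706.9) = 365.8 MPa.
F'_nt = 1.3 F_nt − (F_nt / φF_nv) f_rv = 1.3·780 − (780/(0.75·579))·365.8 = 356.9 MPa, capped at F_nt → F'_nt = 356.9 MPa.
R_n = F'_nt · A_b · n = 356.9 × 706.9 × 7 / 1000 = 1766 kN.
Design strength φR_n = 0.75 × 1766 = 1320 kN.

1320 kN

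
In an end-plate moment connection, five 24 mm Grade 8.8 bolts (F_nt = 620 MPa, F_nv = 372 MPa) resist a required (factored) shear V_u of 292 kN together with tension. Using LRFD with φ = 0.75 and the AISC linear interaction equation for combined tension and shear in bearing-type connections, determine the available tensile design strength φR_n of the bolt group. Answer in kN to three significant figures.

881 kN

A_b = π·24²/4 = 452.4 mm²; f_rv = 292 × 1000 / (5 × 452.4) = 129.1 MPa.
F'_nt = 1.3 F_nt − (F_nt / φF_nv) f_rv = 1.3·620 − (620/(0.75·372))·129.1 = 519.1 MPa, capped at F_nt → F'_nt = 519.1 MPa.
R_n = F'_nt · A_b · n = 519.1 × 452.4 × 5 / 1000 = 1174 kN.
Design strength φR_n = 0.75 × 1174 = 881 kN.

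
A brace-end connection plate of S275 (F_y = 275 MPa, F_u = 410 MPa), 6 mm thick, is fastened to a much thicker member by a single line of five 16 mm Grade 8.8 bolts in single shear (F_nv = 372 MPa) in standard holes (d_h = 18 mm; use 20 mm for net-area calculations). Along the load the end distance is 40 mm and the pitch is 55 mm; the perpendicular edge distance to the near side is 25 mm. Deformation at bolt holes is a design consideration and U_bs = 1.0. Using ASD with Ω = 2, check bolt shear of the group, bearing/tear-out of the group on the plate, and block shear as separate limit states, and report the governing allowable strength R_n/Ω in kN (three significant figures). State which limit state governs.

Bolt shear: A_b = π·16²/4 = 201.1 mm²; R_n = 372 × 201.1 × 5 × 1 / 1000 = 374 kN → 374 / 2 = 187 kN.
Bearing: edge l_c = 31, r_n = 91.51 kN; interior l_c = 37, r_n = 94.46 kN; R_n = 91.51 + 4·94.46 = 469.4 kN → 235 kN.
Block shear: A_gv = 1560, A_nv = 1020, A_nt = 90 mm²; R_n = min(0.6F_uA_nv, 0.6F_yA_gv) + U_bs·F_u·A_nt = 287.8 kN → 144 kN.
Block shear governs: 144 kN.

144 kN (block shear governs)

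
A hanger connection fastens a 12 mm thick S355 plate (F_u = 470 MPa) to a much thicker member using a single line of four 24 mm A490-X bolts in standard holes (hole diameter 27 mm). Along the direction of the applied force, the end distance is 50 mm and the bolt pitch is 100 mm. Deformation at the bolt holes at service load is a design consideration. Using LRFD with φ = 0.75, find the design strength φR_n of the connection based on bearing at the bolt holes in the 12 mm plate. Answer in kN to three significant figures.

916 kN

Per bolt r_n = 1.2 l_c t F_u ≤ 2.4 d t F_u; upper limit = 2.4 × 24 × 12 × 470 / 1000 = 324.9 kN.
Edge bolt: l_c = 50 − 27/2 = 36.5 mm → 1.2 × 36.5 × 12 × 470 / 1000 = 247 → r_n = 247 kN.
Interior bolts: l_c = 100 − 27 = 73 mm → 1.2 × 73 × 12 × 470 / 1000 = 494.1 → r_n = 324.9 kN.
R_n = 1 × 247 + 3 × 324.9 = 1222 kN.
Design strength φR_n = 0.75 × 1222 = 916 kN.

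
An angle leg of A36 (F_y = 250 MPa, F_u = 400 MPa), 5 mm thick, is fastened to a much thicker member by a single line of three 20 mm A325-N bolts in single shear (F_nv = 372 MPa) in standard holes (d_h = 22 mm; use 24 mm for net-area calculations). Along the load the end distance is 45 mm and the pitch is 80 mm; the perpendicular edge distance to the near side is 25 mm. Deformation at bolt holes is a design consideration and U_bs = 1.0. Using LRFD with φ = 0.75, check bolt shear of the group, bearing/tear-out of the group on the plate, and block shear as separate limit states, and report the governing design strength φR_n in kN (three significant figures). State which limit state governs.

Bolt shear: A_b = π·20²/4 = 314.2 mm²; R_n = 372 × 314.2 × 3 × 1 / 1000 = 350.6 kN → 0.75 × 350.6 = 263 kN.
Bearing: edge l_c = 34, r_n = 81.6 kN; interior l_c = 58, r_n = 96 kN; R_n = 81.6 + 2·96 = 273.6 kN → 205 kN.
Block shear: A_gv = 1025, A_nv = 725, A_nt = 65 mm²; R_n = min(0.6F_uA_nv, 0.6F_yA_gv) + U_bs·F_u·A_nt = 179.8 kN → 135 kN.
Block shear governs: 135 kN.

135 kN (block shear governs)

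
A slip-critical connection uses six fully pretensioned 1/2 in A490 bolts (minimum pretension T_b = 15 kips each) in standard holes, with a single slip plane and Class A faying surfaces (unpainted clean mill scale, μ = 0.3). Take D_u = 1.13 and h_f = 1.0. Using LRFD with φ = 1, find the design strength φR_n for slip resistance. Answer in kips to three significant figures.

30.5 kips

R_n = μ · D_u · h_f · T_b · n_s · n_b = 0.3 × 1.13 × 1.0 × 15 × 1 × 6 = 30.51 kips.
Design strength φR_n = 1 × 30.51 = 30.5 kips.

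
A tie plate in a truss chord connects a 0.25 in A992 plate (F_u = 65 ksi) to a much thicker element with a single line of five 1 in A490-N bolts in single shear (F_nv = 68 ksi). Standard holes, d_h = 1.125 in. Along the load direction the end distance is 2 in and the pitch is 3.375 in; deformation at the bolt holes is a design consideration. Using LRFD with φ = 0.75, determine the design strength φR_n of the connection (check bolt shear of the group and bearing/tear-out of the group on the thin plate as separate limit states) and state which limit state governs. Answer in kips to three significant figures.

138 kips (bearing governs)

Bolt shear: A_b = π·1²/4 = 0.7854 in²; R_n = 68 × 0.7854 × 5 × 1 = 267 kips → 0.75 × 267 = 200 kips.
Bearing (1.2 l_c t F_u ≤ 2.4 d t F_u): upper limit = 2.4·1·0.25·65 = 39 kips.
  Edge l_c = 2 − 1.125/2 = 1.438 → r_n = 28.03 kips; interior l_c = 3.375 − 1.125 = 2.25 → r_n = 39 kips.
  R_n,bearing = 1·28.03 + 4·39 = 184 kips → 0.75 × 184 = 138 kips.
Bearing governs: 138 kips.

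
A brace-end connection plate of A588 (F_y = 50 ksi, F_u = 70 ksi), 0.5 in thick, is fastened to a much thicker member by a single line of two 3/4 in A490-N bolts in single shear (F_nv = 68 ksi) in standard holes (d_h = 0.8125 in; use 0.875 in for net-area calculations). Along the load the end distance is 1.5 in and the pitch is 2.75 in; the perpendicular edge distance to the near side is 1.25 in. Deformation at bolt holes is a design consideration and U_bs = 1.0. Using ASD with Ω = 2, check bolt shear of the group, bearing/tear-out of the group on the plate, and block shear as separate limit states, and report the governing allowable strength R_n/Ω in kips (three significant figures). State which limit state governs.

30 kips (bolt shear governs)

Bolt shear: A_b = π·0.75²/4 = 0.4418 in²; R_n = 68 × 0.4418 × 2 × 1 = 60.08 kips → 60.08 / 2 = 30 kips.
Bearing: edge l_c = 1.094, r_n = 45.94 kips; interior l_c = 1.938, r_n = 63 kips; R_n = 45.94 + 1·63 = 108.9 kips → 54.5 kips.
Block shear: A_gv = 2.125, A_nv = 1.469, A_nt = 0.4062 in²; R_n = min(0.6F_uA_nv, 0.6F_yA_gv) + U_bs·F_u·A_nt = 90.12 kips → 45.1 kips.
Bolt shear governs: 30 kips.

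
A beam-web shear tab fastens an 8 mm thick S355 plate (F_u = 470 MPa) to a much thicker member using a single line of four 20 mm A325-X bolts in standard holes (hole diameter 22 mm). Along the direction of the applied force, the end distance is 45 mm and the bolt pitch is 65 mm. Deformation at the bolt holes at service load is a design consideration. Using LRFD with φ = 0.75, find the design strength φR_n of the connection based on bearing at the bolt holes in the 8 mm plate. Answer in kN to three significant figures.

521 kN

Per bolt r_n = 1.2 l_c t F_u ≤ 2.4 d t F_u; upper limit = 2.4 × 20 × 8 × 470 / 1000 = 180.5 kN.
Edge bolt: l_c = 45 − 22/2 = 34 mm → 1.2 × 34 × 8 × 470 / 1000 = 153.4 → r_n = 153.4 kN.
Interior bolts: l_c = 65 − 22 = 43 mm → 1.2 × 43 × 8 × 470 / 1000 = 194 → r_n = 180.5 kN.
R_n = 1 × 153.4 + 3 × 180.5 = 694.8 kN.
Design strength φR_n = 0.75 × 694.8 = 521 kN.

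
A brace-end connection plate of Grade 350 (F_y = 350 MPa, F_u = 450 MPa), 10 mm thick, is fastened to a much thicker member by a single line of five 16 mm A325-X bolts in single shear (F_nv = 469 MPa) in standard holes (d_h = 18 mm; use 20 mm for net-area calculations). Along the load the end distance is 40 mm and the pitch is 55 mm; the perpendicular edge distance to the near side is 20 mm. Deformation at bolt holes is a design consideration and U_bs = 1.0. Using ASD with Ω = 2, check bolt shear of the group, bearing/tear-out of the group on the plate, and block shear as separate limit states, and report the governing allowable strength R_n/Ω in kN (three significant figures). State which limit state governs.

236 kN (bolt shear governs)

Bolt shear: A_b = π·16²/4 = 201.1 mm²; R_n = 469 × 201.1 × 5 × 1 / 1000 = 471.5 kN → 471.5 / 2 = 236 kN.
Bearing: edge l_c = 31, r_n = 167.4 kN; interior l_c = 37, r_n = 172.8 kN; R_n = 167.4 + 4·172.8 = 858.6 kN → 429 kN.
Block shear: A_gv = 2600, A_nv = 1700, A_nt = 100 mm²; R_n = min(0.6F_uA_nv, 0.6F_yA_gv) + U_bs·F_u·A_nt = 504 kN → 252 kN.
Bolt shear governs: 236 kN.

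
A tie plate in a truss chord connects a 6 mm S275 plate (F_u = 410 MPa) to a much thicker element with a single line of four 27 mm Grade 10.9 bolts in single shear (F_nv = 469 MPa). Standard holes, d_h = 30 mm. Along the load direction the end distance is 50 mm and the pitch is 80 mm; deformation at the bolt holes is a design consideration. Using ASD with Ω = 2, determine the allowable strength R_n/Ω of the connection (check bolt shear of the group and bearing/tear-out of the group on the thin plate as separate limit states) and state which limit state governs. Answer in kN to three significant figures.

Bolt shear: A_b = π·27²/4 = 572.6 mm²; R_n = 469 × 572.6 × 4 × 1 / 1000 = 1074 kN → 1074 / 2 = 537 kN.
Bearing (1.2 l_c t F_u ≤ 2.4 d t F_u): upper limit = 2.4·27·6·410 / 1000 = 159.4 kN.
  Edge l_c = 50 − 30/2 = 35 → r_n = 103.3 kN; interior l_c = 80 − 30 = 50 → r_n = 147.6 kN.
  R_n,bearing = 1·103.3 + 3·147.6 = 546.1 kN → 546.1 / 2 = 273 kN.
Bearing governs: 273 kN.

273 kN (bearing governs)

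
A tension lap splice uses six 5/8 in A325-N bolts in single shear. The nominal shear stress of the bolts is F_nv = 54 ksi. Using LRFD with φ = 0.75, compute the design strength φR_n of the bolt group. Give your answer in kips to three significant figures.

74.6 kips

A_b = π × 0.625² / 4 = 0.3068 in².
R_n = F_nv · A_b · n · n_s = 54 × 0.3068 × 6 × 1 = 99.4 kips.
Design strength φR_n = 0.75 × 99.4 = 74.6 kips.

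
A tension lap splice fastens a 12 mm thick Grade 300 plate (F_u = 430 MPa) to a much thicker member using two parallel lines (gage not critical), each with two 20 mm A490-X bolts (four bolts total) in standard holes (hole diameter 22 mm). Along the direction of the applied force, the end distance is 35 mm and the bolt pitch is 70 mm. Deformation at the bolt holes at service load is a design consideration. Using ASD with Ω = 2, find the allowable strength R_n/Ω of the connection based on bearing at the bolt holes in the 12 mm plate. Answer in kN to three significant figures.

396 kN

Per bolt r_n = 1.2 l_c t F_u ≤ 2.4 d t F_u; upper limit = 2.4 × 20 × 12 × 430 / 1000 = 247.7 kN.
Edge bolt: l_c = 35 − 22/2 = 24 mm → 1.2 × 24 × 12 × 430 / 1000 = 148.6 → r_n = 148.6 kN.
Interior bolts: l_c = 70 − 22 = 48 mm → 1.2 × 48 × 12 × 430 / 1000 = 297.2 → r_n = 247.7 kN.
R_n = 2 × 148.6 + 2 × 247.7 = 792.6 kN.
Allowable strength R_n/Ω = 792.6 / 2 = 396 kN.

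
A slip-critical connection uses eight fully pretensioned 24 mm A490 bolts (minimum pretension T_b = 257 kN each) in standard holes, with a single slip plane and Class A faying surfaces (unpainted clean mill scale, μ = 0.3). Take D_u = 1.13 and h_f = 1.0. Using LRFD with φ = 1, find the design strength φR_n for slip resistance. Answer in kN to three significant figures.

697 kN

R_n = μ · D_u · h_f · T_b · n_s · n_b = 0.3 × 1.13 × 1.0 × 257 × 1 × 8 = 697 kN.
Design strength φR_n = 1 × 697 = 697 kN.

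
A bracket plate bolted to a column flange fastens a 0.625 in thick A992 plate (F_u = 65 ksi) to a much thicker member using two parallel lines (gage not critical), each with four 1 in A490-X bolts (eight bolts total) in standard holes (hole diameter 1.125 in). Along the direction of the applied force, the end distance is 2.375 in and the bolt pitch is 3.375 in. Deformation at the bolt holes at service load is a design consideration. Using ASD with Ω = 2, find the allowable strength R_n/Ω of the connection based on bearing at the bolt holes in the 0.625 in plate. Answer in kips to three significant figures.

381 kips

Per bolt r_n = 1.2 l_c t F_u ≤ 2.4 d t F_u; upper limit = 2.4 × 1 × 0.625 × 65 = 97.5 kips.
Edge bolt: l_c = 2.375 − 1.125/2 = 1.812 in → 1.2 × 1.812 × 0.625 × 65 = 88.36 → r_n = 88.36 kips.
Interior bolts: l_c = 3.375 − 1.125 = 2.25 in → 1.2 × 2.25 × 0.625 × 65 = 109.7 → r_n = 97.5 kips.
R_n = 2 × 88.36 + 6 × 97.5 = 761.7 kips.
Allowable strength R_n/Ω = 761.7 / 2 = 381 kips.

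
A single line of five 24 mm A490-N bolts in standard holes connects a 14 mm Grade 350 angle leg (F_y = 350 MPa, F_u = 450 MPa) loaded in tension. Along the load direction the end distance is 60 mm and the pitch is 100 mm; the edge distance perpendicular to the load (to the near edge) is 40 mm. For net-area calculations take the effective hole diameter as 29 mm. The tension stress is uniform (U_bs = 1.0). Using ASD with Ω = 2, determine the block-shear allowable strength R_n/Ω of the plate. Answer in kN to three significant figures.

703 kN

Shear plane L_v = 60 + 4·100 = 460 mm; A_gv = 460 × 14 = 6440 mm².
A_nv = (460 − 4.5·29) × 14 = 4613 mm².
A_nt = (40 − 0.5·29) × 14 = 357 mm².
0.6 F_u A_nv = 1246 kN; 0.6 F_y A_gv = 1352 kN → shear rupture governs the shear term.
R_n = 1246 + 1.0 × 450 × 357 / 1000 = 1406 kN.
Allowable strength R_n/Ω = 1406 / 2 = 703 kN.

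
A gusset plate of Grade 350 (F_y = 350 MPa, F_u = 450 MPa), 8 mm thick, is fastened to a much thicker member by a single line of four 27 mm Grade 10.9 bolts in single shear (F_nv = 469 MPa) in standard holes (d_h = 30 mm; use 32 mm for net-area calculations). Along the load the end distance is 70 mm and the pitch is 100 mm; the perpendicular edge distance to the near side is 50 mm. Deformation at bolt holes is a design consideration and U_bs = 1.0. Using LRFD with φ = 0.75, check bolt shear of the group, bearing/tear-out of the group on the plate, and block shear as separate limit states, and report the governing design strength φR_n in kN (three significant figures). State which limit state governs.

510 kN (block shear governs)

Bolt shear: A_b = π·27²/4 = 572.6 mm²; R_n = 469 × 572.6 × 4 × 1 / 1000 = 1074 kN → 0.75 × 1074 = 806 kN.
Bearing: edge l_c = 55, r_n = 233.3 kN; interior l_c = 70, r_n = 233.3 kN; R_n = 233.3 + 3·233.3 = 933.1 kN → 700 kN.
Block shear: A_gv = 2960, A_nv = 2064, A_nt = 272 mm²; R_n = min(0.6F_uA_nv, 0.6F_yA_gv) + U_bs·F_u·A_nt = 679.7 kN → 510 kN.
Block shear governs: 510 kN.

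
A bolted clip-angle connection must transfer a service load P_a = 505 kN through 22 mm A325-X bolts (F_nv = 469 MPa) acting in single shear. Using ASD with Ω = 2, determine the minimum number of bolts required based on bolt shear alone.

A_b = π·22²/4 = 380.1 mm².
Per-bolt allowable strength R_n/Ω = 469 × 380.1 × 1 / 1000 / 2 = 89.14 kN.
n ≥ 505 / 89.14 = 5.665 → use 6 bolts.

6 bolts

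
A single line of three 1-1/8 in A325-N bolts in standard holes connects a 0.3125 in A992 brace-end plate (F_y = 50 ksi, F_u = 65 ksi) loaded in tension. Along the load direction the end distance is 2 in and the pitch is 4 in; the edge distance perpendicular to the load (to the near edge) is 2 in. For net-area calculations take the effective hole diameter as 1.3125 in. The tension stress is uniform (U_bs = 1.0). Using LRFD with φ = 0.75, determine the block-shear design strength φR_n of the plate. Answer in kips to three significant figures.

Shear plane L_v = 2 + 2·4 = 10 in; A_gv = 10 × 0.3125 = 3.125 in².
A_nv = (10 − 2.5·1.3125) × 0.3125 = 2.1 in².
A_nt = (2 − 0.5·1.3125) × 0.3125 = 0.4199 in².
0.6 F_u A_nv = 81.88 kips; 0.6 F_y A_gv = 93.75 kips → shear rupture governs the shear term.
R_n = 81.88 + 1.0 × 65 × 0.4199 = 109.2 kips.
Design strength φR_n = 0.75 × 109.2 = 81.9 kips.

81.9 kips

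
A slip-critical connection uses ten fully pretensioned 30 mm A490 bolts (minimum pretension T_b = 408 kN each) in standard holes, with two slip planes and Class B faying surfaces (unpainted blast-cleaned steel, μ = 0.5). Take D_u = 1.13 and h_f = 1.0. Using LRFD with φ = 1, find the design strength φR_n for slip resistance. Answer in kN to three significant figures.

4610 kN

R_n = μ · D_u · h_f · T_b · n_s · n_b = 0.5 × 1.13 × 1.0 × 408 × 2 × 10 = 4610 kN.
Design strength φR_n = 1 × 4610 = 4610 kN.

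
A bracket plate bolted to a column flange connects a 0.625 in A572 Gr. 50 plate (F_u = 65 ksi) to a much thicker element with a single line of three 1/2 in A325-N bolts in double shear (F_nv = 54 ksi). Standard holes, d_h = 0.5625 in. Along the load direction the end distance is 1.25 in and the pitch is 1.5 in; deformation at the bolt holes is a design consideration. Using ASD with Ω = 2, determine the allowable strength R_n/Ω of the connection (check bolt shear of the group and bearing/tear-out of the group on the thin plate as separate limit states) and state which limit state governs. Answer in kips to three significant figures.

Bolt shear: A_b = π·0.5²/4 = 0.1963 in²; R_n = 54 × 0.1963 × 3 × 2 = 63.62 kips → 63.62 / 2 = 31.8 kips.
Bearing (1.2 l_c t F_u ≤ 2.4 d t F_u): upper limit = 2.4·0.5·0.625·65 = 48.75 kips.
  Edge l_c = 1.25 − 0.5625/2 = 0.9688 → r_n = 47.23 kips; interior l_c = 1.5 − 0.5625 = 0.9375 → r_n = 45.7 kips.
  R_n,bearing = 1·47.23 + 2·45.7 = 138.6 kips → 138.6 / 2 = 69.3 kips.
Bolt shear governs: 31.8 kips.

31.8 kips (bolt shear governs)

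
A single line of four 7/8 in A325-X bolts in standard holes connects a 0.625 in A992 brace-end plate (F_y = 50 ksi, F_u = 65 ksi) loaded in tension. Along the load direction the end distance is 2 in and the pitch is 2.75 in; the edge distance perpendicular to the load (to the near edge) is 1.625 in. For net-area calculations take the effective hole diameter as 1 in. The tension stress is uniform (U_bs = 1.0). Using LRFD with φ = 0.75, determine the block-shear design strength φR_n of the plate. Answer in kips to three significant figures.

158 kips

Shear plane L_v = 2 + 3·2.75 = 10.25 in; A_gv = 10.25 × 0.625 = 6.406 in².
A_nv = (10.25 − 3.5·1) × 0.625 = 4.219 in².
A_nt = (1.625 − 0.5·1) × 0.625 = 0.7031 in².
0.6 F_u A_nv = 164.5 kips; 0.6 F_y A_gv = 192.2 kips → shear rupture governs the shear term.
R_n = 164.5 + 1.0 × 65 × 0.7031 = 210.2 kips.
Design strength φR_n = 0.75 × 210.2 = 158 kips.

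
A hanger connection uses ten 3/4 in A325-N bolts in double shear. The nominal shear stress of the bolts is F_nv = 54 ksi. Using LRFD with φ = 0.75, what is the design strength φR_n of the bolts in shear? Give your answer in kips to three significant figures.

358 kips

A_b = π × 0.75² / 4 = 0.4418 in².
R_n = F_nv · A_b · n · n_s = 54 × 0.4418 × 10 × 2 = 477.1 kips.
Design strength φR_n = 0.75 × 477.1 = 358 kips.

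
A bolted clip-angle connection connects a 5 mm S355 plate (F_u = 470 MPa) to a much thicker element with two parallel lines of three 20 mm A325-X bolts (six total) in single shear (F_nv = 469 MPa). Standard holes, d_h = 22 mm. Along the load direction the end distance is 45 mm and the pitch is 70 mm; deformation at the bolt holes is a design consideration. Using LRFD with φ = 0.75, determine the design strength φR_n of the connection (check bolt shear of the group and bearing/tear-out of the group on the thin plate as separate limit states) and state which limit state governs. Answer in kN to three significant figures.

Bolt shear: A_b = π·20²/4 = 314.2 mm²; R_n = 469 × 314.2 × 6 × 1 / 1000 = 884 kN → 0.75 × 884 = 663 kN.
Bearing (1.2 l_c t F_u ≤ 2.4 d t F_u): upper limit = 2.4·20·5·470 / 1000 = 112.8 kN.
  Edge l_c = 45 − 22/2 = 34 → r_n = 95.88 kN; interior l_c = 70 − 22 = 48 → r_n = 112.8 kN.
  R_n,bearing = 2·95.88 + 4·112.8 = 643 kN → 0.75 × 643 = 482 kN.
Bearing governs: 482 kN.

482 kN (bearing governs)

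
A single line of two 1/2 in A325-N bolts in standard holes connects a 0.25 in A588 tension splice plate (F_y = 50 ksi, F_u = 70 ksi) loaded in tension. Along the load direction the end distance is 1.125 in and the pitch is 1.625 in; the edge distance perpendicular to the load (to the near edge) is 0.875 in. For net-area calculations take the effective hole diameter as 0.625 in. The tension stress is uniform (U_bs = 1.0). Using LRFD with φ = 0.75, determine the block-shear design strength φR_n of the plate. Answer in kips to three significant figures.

Shear plane L_v = 1.125 + 1·1.625 = 2.75 in; A_gv = 2.75 × 0.25 = 0.6875 in².
A_nv = (2.75 − 1.5·0.625) × 0.25 = 0.4531 in².
A_nt = (0.875 − 0.5·0.625) × 0.25 = 0.1406 in².
0.6 F_u A_nv = 19.03 kips; 0.6 F_y A_gv = 20.62 kips → shear rupture governs the shear term.
R_n = 19.03 + 1.0 × 70 × 0.1406 = 28.88 kips.
Design strength φR_n = 0.75 × 28.88 = 21.7 kips.

21.7 kips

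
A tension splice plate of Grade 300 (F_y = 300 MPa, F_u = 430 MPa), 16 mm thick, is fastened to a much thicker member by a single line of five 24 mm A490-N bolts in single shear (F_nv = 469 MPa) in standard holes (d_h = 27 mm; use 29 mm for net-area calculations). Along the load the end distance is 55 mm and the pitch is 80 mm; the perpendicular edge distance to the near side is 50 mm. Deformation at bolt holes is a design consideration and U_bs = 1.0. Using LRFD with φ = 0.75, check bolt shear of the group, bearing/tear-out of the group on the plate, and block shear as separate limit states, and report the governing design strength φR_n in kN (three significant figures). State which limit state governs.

Bolt shear: A_b = π·24²/4 = 452.4 mm²; R_n = 469 × 452.4 × 5 × 1 / 1000 = 1061 kN → 0.75 × 1061 = 796 kN.
Bearing: edge l_c = 41.5, r_n = 342.6 kN; interior l_c = 53, r_n = 396.3 kN; R_n = 342.6 + 4·396.3 = 1928 kN → 1450 kN.
Block shear: A_gv = 6000, A_nv = 3912, A_nt = 568 mm²; R_n = min(0.6F_uA_nv, 0.6F_yA_gv) + U_bs·F_u·A_nt = 1254 kN → 940 kN.
Bolt shear governs: 796 kN.

796 kN (bolt shear governs)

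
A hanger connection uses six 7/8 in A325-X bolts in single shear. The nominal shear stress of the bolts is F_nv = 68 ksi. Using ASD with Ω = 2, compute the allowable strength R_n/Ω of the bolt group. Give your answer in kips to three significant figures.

A_b = π × 0.875² / 4 = 0.6013 in².
R_n = F_nv · A_b · n · n_s = 68 × 0.6013 × 6 × 1 = 245.3 kips.
Allowable strength R_n/Ω = 245.3 / 2 = 123 kips.

123 kips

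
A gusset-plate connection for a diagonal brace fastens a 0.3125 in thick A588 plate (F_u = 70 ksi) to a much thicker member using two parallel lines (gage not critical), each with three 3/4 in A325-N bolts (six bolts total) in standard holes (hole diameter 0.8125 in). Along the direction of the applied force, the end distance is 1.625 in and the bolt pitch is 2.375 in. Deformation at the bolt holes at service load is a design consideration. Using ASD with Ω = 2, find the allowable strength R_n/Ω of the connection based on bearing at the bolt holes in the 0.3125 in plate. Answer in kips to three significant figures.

Per bolt r_n = 1.2 l_c t F_u ≤ 2.4 d t F_u; upper limit = 2.4 × 0.75 × 0.3125 × 70 = 39.38 kips.
Edge bolt: l_c = 1.625 − 0.8125/2 = 1.219 in → 1.2 × 1.219 × 0.3125 × 70 = 31.99 → r_n = 31.99 kips.
Interior bolts: l_c = 2.375 − 0.8125 = 1.562 in → 1.2 × 1.562 × 0.3125 × 70 = 41.02 → r_n = 39.38 kips.
R_n = 2 × 31.99 + 4 × 39.38 = 221.5 kips.
Allowable strength R_n/Ω = 221.5 / 2 = 111 kips.

111 kips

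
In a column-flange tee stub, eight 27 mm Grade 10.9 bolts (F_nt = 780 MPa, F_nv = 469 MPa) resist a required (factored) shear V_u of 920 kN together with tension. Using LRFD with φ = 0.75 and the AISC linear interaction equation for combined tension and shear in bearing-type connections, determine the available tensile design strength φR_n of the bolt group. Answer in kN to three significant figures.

1950 kN

A_b = π·27²/4 = 572.6 mm²; f_rv = 920 × 1000 / (8 × 572.6) = 200.9 MPa.
F'_nt = 1.3 F_nt − (F_nt / φF_nv) f_rv = 1.3·780 − (780/(0.75·469))·200.9 = 568.6 MPa, capped at F_nt → F'_nt = 568.6 MPa.
R_n = F'_nt · A_b · n = 568.6 × 572.6 × 8 / 1000 = 2604 kN.
Design strength φR_n = 0.75 × 2604 = 1950 kN.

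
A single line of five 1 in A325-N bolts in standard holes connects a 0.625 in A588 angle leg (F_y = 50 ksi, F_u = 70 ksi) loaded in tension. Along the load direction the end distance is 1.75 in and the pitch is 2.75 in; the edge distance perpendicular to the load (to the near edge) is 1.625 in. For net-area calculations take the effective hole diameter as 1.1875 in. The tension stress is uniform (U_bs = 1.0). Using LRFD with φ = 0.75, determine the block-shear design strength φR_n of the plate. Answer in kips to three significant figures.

180 kips

Shear plane L_v = 1.75 + 4·2.75 = 12.75 in; A_gv = 12.75 × 0.625 = 7.969 in².
A_nv = (12.75 − 4.5·1.1875) × 0.625 = 4.629 in².
A_nt = (1.625 − 0.5·1.1875) × 0.625 = 0.6445 in².
0.6 F_u A_nv = 194.4 kips; 0.6 F_y A_gv = 239.1 kips → shear rupture governs the shear term.
R_n = 194.4 + 1.0 × 70 × 0.6445 = 239.5 kips.
Design strength φR_n = 0.75 × 239.5 = 180 kips.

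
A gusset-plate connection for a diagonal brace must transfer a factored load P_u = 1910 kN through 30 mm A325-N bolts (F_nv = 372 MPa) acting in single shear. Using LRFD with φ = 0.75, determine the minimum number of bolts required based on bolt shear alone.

A_b = π·30²/4 = 706.9 mm².
Per-bolt design strength φR_n = 0.75 × 372 × 706.9 × 1 / 1000 = 197.2 kN.
n ≥ 1910 / 197.2 = 9.685 → use 10 bolts.

10 bolts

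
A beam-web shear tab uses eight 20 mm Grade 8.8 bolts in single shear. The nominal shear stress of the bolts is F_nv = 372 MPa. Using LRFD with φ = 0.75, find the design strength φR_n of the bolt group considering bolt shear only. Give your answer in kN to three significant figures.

701 kN

A_b = π × 20² / 4 = 314.2 mm².
R_n = F_nv · A_b · n · n_s = 372 × 314.2 × 8 × 1 / 1000 = 934.9 kN.
Design strength φR_n = 0.75 × 934.9 = 701 kN.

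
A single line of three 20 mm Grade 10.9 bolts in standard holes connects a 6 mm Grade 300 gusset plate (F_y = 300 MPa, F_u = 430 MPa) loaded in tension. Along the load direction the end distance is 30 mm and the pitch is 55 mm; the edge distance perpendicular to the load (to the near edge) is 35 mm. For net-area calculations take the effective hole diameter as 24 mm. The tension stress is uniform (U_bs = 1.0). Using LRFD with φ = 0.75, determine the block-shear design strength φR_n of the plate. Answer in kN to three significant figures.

Shear plane L_v = 30 + 2·55 = 140 mm; A_gv = 140 × 6 = 840 mm².
A_nv = (140 − 2.5·24) × 6 = 480 mm².
A_nt = (35 − 0.5·24) × 6 = 138 mm².
0.6 F_u A_nv = 123.8 kN; 0.6 F_y A_gv = 151.2 kN → shear rupture governs the shear term.
R_n = 123.8 + 1.0 × 430 × 138 / 1000 = 183.2 kN.
Design strength φR_n = 0.75 × 183.2 = 137 kN.

137 kN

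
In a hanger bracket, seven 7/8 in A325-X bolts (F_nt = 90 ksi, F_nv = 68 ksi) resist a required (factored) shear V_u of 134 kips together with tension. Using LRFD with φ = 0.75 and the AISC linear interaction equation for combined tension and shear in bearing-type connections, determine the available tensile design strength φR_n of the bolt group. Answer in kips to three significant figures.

192 kips

A_b = π·0.875²/4 = 0.6013 in²; f_rv = 134 / (7 × 0.6013) = 31.83 ksi.
F'_nt = 1.3 F_nt − (F_nt / φF_nv) f_rv = 1.3·90 − (90/(0.75·68))·31.83 = 60.82 ksi, capped at F_nt → F'_nt = 60.82 ksi.
R_n = F'_nt · A_b · n = 60.82 × 0.6013 × 7 = 256 kips.
Design strength φR_n = 0.75 × 256 = 192 kips.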